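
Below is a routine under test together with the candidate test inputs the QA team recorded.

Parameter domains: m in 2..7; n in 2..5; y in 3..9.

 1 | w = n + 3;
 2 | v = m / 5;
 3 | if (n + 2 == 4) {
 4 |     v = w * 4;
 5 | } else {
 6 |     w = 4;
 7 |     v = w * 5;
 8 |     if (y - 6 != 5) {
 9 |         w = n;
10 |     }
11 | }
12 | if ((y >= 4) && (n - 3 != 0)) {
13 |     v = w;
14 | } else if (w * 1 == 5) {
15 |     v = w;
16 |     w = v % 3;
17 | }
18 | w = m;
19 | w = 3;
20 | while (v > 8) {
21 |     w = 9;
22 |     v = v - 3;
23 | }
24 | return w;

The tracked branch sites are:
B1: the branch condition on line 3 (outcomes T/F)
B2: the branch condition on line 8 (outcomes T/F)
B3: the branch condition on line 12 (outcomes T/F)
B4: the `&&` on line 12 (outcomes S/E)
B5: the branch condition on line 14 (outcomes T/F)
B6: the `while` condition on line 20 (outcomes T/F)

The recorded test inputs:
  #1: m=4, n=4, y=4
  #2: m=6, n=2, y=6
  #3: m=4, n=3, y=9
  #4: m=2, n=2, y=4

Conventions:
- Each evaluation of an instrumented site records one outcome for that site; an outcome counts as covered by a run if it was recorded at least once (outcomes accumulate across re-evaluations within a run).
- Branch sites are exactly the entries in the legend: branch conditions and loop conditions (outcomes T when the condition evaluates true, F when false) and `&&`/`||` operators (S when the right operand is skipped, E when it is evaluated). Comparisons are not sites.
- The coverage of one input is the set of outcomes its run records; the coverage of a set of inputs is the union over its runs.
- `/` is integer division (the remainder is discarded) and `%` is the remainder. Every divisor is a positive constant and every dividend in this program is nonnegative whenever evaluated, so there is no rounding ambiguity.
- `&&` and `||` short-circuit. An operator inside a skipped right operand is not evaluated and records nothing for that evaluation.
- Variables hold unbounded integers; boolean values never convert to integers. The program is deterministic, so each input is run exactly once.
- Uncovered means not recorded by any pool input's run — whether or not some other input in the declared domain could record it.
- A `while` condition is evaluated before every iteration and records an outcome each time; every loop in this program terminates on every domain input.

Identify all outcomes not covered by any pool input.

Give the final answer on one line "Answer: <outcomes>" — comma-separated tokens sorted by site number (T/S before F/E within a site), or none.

run #1 (m=4, n=4, y=4) runs B1->F, B2->T, B4->E, B3->T, B6->F; records B1=F, B2=T, B3=T, B4=E, B6=F
run #2 (m=6, n=2, y=6) runs B1->T, B4->E, B3->T, B6->F; records B1=T, B3=T, B4=E, B6=F
run #3 (m=4, n=3, y=9) runs B1->F, B2->T, B4->E, B3->F, B5->F, B6->T, B6->T, B6->T, B6->T, B6->F; records B1=F, B2=T, B3=F, B4=E, B5=F, B6=T, B6=F
run #4 (m=2, n=2, y=4) runs B1->T, B4->E, B3->T, B6->F; records B1=T, B3=T, B4=E, B6=F
union over the pool: B1=T, B1=F, B2=T, B3=T, B3=F, B4=E, B5=F, B6=T, B6=F
uncovered (3 of 12): B2=F, B4=S, B5=T

Answer: B2=F, B4=S, B5=T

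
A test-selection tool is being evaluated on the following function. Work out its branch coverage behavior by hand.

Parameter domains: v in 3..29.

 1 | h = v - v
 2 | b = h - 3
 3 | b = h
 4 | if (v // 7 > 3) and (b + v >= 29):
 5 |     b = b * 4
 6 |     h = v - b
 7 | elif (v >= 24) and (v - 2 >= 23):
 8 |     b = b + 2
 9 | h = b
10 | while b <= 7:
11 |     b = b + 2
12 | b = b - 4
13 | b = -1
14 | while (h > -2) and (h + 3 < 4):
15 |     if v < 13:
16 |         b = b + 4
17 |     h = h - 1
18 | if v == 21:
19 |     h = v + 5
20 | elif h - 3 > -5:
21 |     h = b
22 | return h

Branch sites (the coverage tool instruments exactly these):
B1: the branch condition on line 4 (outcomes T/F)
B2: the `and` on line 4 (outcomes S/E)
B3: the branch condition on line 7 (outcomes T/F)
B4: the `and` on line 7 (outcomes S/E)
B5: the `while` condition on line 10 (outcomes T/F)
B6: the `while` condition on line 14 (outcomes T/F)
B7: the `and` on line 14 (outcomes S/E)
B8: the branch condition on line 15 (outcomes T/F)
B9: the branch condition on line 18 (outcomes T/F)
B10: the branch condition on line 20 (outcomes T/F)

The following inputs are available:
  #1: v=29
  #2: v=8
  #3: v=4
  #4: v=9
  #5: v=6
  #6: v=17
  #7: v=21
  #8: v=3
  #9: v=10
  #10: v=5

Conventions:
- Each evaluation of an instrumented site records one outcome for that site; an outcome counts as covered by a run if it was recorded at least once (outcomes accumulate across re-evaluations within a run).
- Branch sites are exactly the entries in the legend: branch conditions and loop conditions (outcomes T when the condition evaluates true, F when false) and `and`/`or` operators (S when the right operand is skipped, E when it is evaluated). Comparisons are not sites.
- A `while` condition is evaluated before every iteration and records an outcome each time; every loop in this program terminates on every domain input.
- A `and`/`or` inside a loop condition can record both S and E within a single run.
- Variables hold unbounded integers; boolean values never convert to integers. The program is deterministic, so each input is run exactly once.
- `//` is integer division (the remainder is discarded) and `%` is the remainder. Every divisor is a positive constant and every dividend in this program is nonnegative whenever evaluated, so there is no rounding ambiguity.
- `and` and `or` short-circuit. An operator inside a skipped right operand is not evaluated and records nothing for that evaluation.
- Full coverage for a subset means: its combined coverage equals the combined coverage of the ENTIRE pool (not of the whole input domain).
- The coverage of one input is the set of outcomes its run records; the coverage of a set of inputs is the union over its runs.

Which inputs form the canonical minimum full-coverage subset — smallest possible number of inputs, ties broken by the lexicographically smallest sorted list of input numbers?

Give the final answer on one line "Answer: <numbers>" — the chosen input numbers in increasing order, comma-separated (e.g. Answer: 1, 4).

run #1 (v=29) records B1=T, B2=E, B5=T, B5=F, B6=T, B6=F, B7=S, B7=E, B8=F, B9=F, B10=F
run #2 (v=8) records B1=F, B2=S, B3=F, B4=S, B5=T, B5=F, B6=T, B6=F, B7=S, B7=E, B8=T, B9=F, B10=F
run #3 (v=4) records B1=F, B2=S, B3=F, B4=S, B5=T, B5=F, B6=T, B6=F, B7=S, B7=E, B8=T, B9=F, B10=F
run #4 (v=9) records B1=F, B2=S, B3=F, B4=S, B5=T, B5=F, B6=T, B6=F, B7=S, B7=E, B8=T, B9=F, B10=F
run #5 (v=6) records B1=F, B2=S, B3=F, B4=S, B5=T, B5=F, B6=T, B6=F, B7=S, B7=E, B8=T, B9=F, B10=F
run #6 (v=17) records B1=F, B2=S, B3=F, B4=S, B5=T, B5=F, B6=T, B6=F, B7=S, B7=E, B8=F, B9=F, B10=F
run #7 (v=21) records B1=F, B2=S, B3=F, B4=S, B5=T, B5=F, B6=T, B6=F, B7=S, B7=E, B8=F, B9=T
run #8 (v=3) records B1=F, B2=S, B3=F, B4=S, B5=T, B5=F, B6=T, B6=F, B7=S, B7=E, B8=T, B9=F, B10=F
run #9 (v=10) records B1=F, B2=S, B3=F, B4=S, B5=T, B5=F, B6=T, B6=F, B7=S, B7=E, B8=T, B9=F, B10=F
run #10 (v=5) records B1=F, B2=S, B3=F, B4=S, B5=T, B5=F, B6=T, B6=F, B7=S, B7=E, B8=T, B9=F, B10=F
together the pool reaches 17 outcomes: B1=T, B1=F, B2=S, B2=E, B3=F, B4=S, B5=T, B5=F, B6=T, B6=F, B7=S, B7=E, B8=T, B8=F, B9=T, B9=F, B10=F
every size-1 subset falls short of the 17 outcomes (best: 13/17)
every size-2 subset falls short of the 17 outcomes (best: 16/17)
at size 3, {1, 2, 7} reaches all 17 outcomes; every lexicographically earlier size-3 subset fails

Answer: 1, 2, 7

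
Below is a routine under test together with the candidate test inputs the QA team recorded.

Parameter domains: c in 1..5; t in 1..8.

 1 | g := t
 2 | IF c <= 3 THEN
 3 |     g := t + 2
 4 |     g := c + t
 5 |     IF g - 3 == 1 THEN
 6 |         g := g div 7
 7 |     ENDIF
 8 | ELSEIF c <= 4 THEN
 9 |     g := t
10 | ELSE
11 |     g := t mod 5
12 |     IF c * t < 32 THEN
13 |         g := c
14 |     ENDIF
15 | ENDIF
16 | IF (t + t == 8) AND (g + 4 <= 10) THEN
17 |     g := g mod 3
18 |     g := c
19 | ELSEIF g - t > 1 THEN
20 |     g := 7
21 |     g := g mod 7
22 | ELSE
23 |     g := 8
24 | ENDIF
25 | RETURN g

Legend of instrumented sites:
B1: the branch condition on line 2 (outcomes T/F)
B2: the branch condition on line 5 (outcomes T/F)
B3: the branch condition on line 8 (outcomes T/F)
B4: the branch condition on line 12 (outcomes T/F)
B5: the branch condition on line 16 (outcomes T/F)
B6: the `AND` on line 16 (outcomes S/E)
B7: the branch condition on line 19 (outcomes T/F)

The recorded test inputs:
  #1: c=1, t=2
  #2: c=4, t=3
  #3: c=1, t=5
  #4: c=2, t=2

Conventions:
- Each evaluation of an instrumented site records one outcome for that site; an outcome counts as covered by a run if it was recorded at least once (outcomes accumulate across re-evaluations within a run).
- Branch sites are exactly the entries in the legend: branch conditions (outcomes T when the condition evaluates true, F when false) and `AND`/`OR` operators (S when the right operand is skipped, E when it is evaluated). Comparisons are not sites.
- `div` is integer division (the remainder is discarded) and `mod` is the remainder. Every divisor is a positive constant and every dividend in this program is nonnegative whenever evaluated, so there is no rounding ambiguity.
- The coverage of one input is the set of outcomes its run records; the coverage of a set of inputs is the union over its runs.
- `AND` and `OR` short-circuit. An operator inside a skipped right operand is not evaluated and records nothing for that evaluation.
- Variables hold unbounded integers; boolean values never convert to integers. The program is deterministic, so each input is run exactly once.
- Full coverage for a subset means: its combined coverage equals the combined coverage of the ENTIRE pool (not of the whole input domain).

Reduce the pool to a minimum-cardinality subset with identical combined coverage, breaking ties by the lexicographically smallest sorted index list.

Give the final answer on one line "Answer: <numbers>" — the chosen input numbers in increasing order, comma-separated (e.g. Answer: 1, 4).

input #1 (c=1, t=2): events B1->T, B2->F, B6->S, B5->F, B7->F; covers B1=T, B2=F, B5=F, B6=S, B7=F
input #2 (c=4, t=3): events B1->F, B3->T, B6->S, B5->F, B7->F; covers B1=F, B3=T, B5=F, B6=S, B7=F
input #3 (c=1, t=5): events B1->T, B2->F, B6->S, B5->F, B7->F; covers B1=T, B2=F, B5=F, B6=S, B7=F
input #4 (c=2, t=2): events B1->T, B2->T, B6->S, B5->F, B7->F; covers B1=T, B2=T, B5=F, B6=S, B7=F
together the pool reaches 8 outcomes: B1=T, B1=F, B2=T, B2=F, B3=T, B5=F, B6=S, B7=F
size 1 is not enough: best union over all size-1 subsets is 5/8
size 2 is not enough: best union over all size-2 subsets is 7/8
at size 3, {1, 2, 4} reaches all 8 outcomes; every lexicographically earlier size-3 subset fails

Answer: 1, 2, 4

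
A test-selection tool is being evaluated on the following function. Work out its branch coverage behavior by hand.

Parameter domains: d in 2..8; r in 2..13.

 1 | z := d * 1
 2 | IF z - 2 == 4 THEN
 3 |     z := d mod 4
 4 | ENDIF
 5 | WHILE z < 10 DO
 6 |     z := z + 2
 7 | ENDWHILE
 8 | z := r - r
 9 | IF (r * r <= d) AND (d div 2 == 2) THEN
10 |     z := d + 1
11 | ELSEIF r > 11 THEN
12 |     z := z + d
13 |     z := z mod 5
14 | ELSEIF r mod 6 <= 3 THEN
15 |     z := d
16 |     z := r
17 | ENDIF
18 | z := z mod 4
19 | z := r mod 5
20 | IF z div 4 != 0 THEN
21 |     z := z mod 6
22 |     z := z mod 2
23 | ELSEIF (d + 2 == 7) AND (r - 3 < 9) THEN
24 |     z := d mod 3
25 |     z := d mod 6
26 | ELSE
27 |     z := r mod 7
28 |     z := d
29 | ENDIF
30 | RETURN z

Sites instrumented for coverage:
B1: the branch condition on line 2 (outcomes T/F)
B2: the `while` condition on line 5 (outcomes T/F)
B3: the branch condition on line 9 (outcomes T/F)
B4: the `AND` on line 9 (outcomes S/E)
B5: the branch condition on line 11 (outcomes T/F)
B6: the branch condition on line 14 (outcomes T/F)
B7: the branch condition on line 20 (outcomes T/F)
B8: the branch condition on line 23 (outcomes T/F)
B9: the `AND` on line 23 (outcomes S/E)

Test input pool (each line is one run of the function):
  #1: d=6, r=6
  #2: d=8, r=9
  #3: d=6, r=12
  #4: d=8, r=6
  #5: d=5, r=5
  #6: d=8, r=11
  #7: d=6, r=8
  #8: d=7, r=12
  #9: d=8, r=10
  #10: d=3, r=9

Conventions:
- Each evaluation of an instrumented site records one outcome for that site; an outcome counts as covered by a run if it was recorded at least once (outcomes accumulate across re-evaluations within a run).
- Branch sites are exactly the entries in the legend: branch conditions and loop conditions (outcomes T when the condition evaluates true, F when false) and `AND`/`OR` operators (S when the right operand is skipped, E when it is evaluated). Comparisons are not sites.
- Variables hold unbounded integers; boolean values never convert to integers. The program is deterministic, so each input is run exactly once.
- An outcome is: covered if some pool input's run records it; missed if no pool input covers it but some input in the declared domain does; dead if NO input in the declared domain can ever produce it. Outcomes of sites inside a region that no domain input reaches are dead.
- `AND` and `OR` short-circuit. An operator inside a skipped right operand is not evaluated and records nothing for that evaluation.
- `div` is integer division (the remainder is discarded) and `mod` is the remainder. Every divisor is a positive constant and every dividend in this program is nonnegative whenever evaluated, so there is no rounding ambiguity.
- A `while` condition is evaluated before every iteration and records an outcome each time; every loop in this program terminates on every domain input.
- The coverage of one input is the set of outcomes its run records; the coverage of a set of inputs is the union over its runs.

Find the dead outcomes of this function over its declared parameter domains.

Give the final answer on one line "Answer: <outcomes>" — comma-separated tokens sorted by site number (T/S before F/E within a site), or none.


running all 84 domain inputs and tallying outcomes:
  reachable outcomes have witnesses, e.g. B1=T (e.g. d=6, r=2), B1=F (e.g. d=2, r=2), B2=T (e.g. d=2, r=2), B2=F (e.g. d=2, r=2)
Answer: none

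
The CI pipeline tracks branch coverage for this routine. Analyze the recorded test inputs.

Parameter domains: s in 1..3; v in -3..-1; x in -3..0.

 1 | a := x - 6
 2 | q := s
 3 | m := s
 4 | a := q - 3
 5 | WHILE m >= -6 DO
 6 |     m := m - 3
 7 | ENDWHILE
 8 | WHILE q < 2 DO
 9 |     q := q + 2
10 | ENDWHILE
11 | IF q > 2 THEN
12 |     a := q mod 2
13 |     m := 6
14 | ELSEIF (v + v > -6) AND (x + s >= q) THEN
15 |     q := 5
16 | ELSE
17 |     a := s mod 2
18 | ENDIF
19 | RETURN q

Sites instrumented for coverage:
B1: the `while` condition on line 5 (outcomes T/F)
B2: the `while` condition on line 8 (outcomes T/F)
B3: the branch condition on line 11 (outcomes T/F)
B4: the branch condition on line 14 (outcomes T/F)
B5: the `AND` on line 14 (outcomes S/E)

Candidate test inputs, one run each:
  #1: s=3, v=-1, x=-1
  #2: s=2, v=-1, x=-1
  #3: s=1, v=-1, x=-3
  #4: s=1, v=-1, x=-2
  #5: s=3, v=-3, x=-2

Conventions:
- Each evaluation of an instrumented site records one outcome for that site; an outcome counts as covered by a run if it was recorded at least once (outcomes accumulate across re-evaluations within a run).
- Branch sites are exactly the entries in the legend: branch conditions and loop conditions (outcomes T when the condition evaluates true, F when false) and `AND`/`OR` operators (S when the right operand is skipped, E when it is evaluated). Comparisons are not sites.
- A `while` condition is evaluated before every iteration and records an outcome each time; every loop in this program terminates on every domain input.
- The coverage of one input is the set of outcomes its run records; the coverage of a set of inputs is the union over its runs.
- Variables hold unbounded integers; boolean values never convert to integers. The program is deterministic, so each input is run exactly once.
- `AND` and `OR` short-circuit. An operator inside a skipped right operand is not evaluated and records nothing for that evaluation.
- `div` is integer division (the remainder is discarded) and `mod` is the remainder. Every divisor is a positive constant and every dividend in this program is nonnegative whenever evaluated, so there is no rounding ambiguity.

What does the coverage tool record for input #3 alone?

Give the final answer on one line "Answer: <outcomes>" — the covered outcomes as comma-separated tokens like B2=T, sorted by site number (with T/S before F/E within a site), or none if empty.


Simulating input #3 (s=1, v=-1, x=-3) step by step:
  B1->T, B1->T, B1->T, B1->F, B2->T, B2->F, B3->T
deduplicating events, the covered set is: B1=T, B1=F, B2=T, B2=F, B3=T
Answer: B1=T, B1=F, B2=T, B2=F, B3=T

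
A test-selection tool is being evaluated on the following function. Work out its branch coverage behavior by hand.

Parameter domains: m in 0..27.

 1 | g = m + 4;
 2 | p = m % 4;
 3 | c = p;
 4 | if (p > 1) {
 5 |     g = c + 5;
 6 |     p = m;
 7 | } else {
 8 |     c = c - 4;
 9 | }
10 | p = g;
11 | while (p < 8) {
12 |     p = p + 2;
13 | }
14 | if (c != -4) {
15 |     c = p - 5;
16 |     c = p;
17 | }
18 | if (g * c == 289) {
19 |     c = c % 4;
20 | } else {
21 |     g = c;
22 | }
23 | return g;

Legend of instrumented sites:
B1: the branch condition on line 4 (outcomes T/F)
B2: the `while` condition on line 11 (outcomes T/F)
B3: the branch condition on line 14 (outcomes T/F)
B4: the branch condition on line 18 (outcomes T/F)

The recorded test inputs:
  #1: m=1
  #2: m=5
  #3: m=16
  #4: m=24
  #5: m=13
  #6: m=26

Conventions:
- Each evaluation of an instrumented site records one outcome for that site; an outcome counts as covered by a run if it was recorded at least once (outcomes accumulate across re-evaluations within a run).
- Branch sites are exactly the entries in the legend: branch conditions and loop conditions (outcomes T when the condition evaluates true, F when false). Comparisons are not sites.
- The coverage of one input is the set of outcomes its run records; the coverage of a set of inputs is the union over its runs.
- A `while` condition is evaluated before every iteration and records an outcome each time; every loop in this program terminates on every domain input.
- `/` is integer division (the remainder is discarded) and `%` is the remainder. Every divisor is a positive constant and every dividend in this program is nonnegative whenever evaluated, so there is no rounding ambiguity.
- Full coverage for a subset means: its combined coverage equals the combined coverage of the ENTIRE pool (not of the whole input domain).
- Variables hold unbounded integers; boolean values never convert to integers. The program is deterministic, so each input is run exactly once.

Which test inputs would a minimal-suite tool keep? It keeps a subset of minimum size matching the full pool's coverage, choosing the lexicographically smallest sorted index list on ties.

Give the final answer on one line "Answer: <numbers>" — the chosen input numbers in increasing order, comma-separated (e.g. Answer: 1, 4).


#1 (m=1) -> covered: B1=F, B2=T, B2=F, B3=T, B4=F
#2 (m=5) -> covered: B1=F, B2=F, B3=T, B4=F
#3 (m=16) -> covered: B1=F, B2=F, B3=F, B4=F
#4 (m=24) -> covered: B1=F, B2=F, B3=F, B4=F
#5 (m=13) -> covered: B1=F, B2=F, B3=T, B4=T
#6 (m=26) -> covered: B1=T, B2=T, B2=F, B3=T, B4=F
pool-wide coverage (8 outcomes): B1=T, B1=F, B2=T, B2=F, B3=T, B3=F, B4=T, B4=F
no size-1 subset reaches all 8 outcomes (best union: 5/8)
no size-2 subset reaches all 8 outcomes (best union: 7/8)
the canonical winner is {3, 5, 6}: size 3, full 8-outcome coverage, earliest index list among size-3 covers
Answer: 3, 5, 6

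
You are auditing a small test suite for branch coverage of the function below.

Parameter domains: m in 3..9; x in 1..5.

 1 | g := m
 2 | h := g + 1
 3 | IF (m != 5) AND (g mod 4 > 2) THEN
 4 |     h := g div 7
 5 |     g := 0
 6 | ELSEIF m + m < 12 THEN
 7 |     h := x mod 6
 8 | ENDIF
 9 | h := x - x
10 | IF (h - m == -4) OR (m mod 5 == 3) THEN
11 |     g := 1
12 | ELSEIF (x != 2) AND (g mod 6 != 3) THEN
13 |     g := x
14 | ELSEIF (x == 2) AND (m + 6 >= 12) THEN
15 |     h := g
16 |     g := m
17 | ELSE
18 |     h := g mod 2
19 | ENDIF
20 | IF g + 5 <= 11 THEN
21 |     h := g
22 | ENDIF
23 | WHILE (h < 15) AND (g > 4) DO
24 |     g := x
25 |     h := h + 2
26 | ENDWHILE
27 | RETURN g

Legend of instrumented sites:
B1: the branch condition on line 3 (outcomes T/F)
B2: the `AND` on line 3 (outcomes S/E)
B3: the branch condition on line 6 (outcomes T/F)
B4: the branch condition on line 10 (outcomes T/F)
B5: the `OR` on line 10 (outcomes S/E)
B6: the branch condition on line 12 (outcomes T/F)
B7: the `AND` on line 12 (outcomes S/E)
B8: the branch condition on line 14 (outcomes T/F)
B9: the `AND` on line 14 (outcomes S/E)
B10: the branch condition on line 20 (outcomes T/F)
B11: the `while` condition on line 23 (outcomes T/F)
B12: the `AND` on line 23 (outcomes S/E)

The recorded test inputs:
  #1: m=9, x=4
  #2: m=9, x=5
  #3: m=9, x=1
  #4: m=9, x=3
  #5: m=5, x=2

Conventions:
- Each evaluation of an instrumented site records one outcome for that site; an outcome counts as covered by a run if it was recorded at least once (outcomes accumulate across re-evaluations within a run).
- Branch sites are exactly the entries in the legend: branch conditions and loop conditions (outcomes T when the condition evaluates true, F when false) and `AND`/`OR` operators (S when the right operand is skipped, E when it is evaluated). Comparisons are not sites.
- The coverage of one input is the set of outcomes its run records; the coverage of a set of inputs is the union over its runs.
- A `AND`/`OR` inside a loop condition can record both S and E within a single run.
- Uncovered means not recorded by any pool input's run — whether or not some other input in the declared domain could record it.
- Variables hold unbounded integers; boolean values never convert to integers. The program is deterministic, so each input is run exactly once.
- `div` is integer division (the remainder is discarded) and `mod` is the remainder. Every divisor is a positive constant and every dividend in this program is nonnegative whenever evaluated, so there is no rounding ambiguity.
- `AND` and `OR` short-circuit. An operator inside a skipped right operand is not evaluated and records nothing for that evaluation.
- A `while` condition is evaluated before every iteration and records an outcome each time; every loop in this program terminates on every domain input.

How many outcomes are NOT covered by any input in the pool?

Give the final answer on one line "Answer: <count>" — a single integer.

#1 (m=9, x=4) -> B2->E, B1->F, B3->F, B5->E, B4->F, B7->E, B6->F, B9->S, B8->F, B10->F, B12->E, B11->T, B12->E, B11->F; covered: B1=F, B2=E, B3=F, B4=F, B5=E, B6=F, B7=E, B8=F, B9=S, B10=F, B11=T, B11=F, B12=E
#2 (m=9, x=5) -> B2->E, B1->F, B3->F, B5->E, B4->F, B7->E, B6->F, B9->S, B8->F, B10->F, B12->E, B11->T, B12->E, B11->T, ...; covered: B1=F, B2=E, B3=F, B4=F, B5=E, B6=F, B7=E, B8=F, B9=S, B10=F, B11=T, B11=F, B12=S, B12=E
#3 (m=9, x=1) -> B2->E, B1->F, B3->F, B5->E, B4->F, B7->E, B6->F, B9->S, B8->F, B10->F, B12->E, B11->T, B12->E, B11->F; covered: B1=F, B2=E, B3=F, B4=F, B5=E, B6=F, B7=E, B8=F, B9=S, B10=F, B11=T, B11=F, B12=E
#4 (m=9, x=3) -> B2->E, B1->F, B3->F, B5->E, B4->F, B7->E, B6->F, B9->S, B8->F, B10->F, B12->E, B11->T, B12->E, B11->F; covered: B1=F, B2=E, B3=F, B4=F, B5=E, B6=F, B7=E, B8=F, B9=S, B10=F, B11=T, B11=F, B12=E
#5 (m=5, x=2) -> B2->S, B1->F, B3->T, B5->E, B4->F, B7->S, B6->F, B9->E, B8->F, B10->T, B12->E, B11->T, B12->E, B11->F; covered: B1=F, B2=S, B3=T, B4=F, B5=E, B6=F, B7=S, B8=F, B9=E, B10=T, B11=T, B11=F, B12=E
union over the pool: B1=F, B2=S, B2=E, B3=T, B3=F, B4=F, B5=E, B6=F, B7=S, B7=E, B8=F, B9=S, B9=E, B10=T, B10=F, B11=T, B11=F, B12=S, B12=E
uncovered (5 of 24): B1=T, B4=T, B5=S, B6=T, B8=T

Answer: 5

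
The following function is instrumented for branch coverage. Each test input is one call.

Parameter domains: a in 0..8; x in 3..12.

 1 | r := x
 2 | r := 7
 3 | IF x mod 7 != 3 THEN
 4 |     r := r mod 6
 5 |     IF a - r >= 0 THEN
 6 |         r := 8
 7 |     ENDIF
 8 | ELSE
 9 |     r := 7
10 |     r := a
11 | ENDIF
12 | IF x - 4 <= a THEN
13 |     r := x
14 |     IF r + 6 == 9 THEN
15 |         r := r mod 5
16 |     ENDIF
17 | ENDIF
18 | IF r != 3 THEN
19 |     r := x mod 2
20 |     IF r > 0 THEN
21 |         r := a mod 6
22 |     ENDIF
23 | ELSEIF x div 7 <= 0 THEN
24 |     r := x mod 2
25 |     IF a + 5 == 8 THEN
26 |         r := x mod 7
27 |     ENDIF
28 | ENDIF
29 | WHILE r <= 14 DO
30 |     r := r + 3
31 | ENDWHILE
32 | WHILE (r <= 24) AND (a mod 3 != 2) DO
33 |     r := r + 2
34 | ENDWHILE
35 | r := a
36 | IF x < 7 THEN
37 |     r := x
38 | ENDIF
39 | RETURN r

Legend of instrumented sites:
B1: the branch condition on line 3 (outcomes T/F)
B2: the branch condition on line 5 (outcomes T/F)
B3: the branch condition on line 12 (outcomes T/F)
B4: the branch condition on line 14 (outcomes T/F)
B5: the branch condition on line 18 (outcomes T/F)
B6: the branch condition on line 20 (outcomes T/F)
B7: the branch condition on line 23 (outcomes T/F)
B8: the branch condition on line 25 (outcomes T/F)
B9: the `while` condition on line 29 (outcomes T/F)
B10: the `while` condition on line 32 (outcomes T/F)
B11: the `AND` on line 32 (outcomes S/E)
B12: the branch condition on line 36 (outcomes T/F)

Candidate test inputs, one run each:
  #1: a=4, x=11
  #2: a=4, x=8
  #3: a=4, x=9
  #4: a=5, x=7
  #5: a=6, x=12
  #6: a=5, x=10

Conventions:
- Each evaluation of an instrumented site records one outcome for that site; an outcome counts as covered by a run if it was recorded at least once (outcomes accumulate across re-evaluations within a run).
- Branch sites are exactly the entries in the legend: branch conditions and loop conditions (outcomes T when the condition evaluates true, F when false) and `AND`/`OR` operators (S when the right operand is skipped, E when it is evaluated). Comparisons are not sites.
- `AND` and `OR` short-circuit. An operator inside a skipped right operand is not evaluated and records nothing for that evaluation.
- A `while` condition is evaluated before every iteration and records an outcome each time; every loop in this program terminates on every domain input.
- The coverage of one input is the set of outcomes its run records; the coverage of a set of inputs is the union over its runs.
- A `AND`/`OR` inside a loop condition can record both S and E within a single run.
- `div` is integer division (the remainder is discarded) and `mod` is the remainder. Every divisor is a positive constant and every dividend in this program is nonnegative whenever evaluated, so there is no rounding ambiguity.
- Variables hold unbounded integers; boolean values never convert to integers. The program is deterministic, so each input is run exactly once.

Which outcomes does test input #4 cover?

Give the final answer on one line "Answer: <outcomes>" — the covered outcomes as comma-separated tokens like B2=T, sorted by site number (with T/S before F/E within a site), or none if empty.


Tracing the run of input #4 (a=5, x=7):
  B1->T, B2->T, B3->T, B4->F, B5->T, B6->T, B9->T, B9->T, B9->T, B9->T
  B9->F, B11->E, B10->F, B12->F
deduplicating events, the covered set is: B1=T, B2=T, B3=T, B4=F, B5=T, B6=T, B9=T, B9=F, B10=F, B11=E, B12=F
Answer: B1=T, B2=T, B3=T, B4=F, B5=T, B6=T, B9=T, B9=F, B10=F, B11=E, B12=F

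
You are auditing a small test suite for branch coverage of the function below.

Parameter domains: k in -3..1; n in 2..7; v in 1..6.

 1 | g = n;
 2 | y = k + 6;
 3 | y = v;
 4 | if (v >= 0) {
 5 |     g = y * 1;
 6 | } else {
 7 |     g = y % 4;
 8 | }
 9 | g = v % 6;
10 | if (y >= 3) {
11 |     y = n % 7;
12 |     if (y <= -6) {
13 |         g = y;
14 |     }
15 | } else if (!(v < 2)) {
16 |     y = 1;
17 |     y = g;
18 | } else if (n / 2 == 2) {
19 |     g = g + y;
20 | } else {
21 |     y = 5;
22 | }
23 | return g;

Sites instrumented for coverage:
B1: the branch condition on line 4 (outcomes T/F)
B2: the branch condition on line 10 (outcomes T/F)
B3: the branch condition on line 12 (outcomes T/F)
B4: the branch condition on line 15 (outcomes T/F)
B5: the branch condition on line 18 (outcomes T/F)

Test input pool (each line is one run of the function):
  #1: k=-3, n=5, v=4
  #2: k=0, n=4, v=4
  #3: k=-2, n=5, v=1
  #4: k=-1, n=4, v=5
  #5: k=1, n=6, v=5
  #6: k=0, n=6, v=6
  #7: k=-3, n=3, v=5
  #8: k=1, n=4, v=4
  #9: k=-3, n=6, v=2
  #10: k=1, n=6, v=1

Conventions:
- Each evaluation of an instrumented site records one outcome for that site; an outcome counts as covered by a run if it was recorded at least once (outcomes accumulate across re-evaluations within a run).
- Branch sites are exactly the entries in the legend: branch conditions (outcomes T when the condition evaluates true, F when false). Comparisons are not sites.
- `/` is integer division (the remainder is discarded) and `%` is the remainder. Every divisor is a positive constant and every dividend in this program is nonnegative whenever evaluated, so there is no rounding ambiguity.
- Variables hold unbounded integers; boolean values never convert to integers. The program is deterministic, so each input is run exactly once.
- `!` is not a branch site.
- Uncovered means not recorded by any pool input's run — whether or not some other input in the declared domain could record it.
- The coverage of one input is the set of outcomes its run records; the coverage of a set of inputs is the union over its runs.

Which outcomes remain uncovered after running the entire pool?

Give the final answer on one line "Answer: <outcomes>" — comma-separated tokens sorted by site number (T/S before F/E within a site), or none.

test 1 (k=-3, n=5, v=4) fires B1->T, B2->T, B3->F; hits B1=T, B2=T, B3=F
test 2 (k=0, n=4, v=4) fires B1->T, B2->T, B3->F; hits B1=T, B2=T, B3=F
test 3 (k=-2, n=5, v=1) fires B1->T, B2->F, B4->F, B5->T; hits B1=T, B2=F, B4=F, B5=T
test 4 (k=-1, n=4, v=5) fires B1->T, B2->T, B3->F; hits B1=T, B2=T, B3=F
test 5 (k=1, n=6, v=5) fires B1->T, B2->T, B3->F; hits B1=T, B2=T, B3=F
test 6 (k=0, n=6, v=6) fires B1->T, B2->T, B3->F; hits B1=T, B2=T, B3=F
test 7 (k=-3, n=3, v=5) fires B1->T, B2->T, B3->F; hits B1=T, B2=T, B3=F
test 8 (k=1, n=4, v=4) fires B1->T, B2->T, B3->F; hits B1=T, B2=T, B3=F
test 9 (k=-3, n=6, v=2) fires B1->T, B2->F, B4->T; hits B1=T, B2=F, B4=T
test 10 (k=1, n=6, v=1) fires B1->T, B2->F, B4->F, B5->F; hits B1=T, B2=F, B4=F, B5=F
union over the pool: B1=T, B2=T, B2=F, B3=F, B4=T, B4=F, B5=T, B5=F
uncovered (2 of 10): B1=F, B3=T

Answer: B1=F, B3=T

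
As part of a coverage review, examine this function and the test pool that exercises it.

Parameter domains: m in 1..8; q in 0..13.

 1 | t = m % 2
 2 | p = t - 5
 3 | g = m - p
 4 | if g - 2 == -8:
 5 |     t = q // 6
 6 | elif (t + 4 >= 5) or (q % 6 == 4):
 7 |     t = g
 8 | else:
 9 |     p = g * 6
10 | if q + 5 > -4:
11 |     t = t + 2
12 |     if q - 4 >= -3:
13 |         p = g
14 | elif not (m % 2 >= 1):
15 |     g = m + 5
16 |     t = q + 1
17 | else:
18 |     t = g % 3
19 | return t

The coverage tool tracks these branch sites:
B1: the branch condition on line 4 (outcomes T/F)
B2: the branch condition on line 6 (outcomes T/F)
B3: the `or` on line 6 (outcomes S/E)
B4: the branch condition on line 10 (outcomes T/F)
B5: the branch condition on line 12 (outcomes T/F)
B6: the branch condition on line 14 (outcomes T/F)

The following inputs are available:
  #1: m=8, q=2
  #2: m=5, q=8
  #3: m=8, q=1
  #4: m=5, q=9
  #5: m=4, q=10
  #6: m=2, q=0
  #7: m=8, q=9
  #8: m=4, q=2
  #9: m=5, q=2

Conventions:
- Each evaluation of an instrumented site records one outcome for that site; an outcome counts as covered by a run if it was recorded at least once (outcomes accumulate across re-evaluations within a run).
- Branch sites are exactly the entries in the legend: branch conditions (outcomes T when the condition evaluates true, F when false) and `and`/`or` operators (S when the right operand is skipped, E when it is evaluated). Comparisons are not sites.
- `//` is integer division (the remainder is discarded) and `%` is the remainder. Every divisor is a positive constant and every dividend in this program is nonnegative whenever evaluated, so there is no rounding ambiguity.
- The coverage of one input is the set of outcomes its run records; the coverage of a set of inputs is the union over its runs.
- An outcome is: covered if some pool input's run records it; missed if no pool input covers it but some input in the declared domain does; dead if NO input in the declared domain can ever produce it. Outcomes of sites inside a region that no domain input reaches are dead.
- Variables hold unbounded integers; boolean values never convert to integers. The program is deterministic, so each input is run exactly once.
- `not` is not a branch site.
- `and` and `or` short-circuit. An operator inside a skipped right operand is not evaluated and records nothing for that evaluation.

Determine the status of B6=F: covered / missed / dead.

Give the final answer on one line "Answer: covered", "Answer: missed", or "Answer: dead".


no pool input records B6=F
checking all 112 inputs in the declared domain: B6=F is never recorded -> dead
Answer: dead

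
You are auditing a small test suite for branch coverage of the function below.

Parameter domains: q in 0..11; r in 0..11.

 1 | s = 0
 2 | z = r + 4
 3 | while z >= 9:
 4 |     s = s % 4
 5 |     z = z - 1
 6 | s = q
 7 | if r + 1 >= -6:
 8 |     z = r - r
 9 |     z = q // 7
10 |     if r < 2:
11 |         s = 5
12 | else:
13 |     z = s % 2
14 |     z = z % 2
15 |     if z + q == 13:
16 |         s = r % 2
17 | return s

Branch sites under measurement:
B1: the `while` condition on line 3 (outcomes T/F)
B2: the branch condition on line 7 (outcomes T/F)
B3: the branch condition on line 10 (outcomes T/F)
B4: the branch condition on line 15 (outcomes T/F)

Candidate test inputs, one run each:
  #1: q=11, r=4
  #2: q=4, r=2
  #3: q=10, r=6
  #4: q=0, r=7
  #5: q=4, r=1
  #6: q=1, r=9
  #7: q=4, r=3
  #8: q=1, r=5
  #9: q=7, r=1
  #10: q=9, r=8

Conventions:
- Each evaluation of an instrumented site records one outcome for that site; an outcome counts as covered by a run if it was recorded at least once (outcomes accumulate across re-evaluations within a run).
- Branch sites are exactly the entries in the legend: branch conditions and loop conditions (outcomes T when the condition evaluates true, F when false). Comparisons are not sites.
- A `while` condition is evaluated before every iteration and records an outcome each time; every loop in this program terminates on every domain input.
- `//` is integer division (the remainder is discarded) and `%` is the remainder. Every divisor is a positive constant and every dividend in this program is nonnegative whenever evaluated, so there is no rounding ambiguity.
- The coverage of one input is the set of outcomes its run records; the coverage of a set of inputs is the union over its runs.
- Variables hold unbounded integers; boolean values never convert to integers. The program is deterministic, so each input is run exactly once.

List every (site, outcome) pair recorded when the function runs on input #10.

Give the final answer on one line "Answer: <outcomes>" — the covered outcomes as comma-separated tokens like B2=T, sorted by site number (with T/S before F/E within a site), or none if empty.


Simulating input #10 (q=9, r=8) step by step:
  B1->T, B1->T, B1->T, B1->T, B1->F, B2->T, B3->F
as a set, this run covers: B1=T, B1=F, B2=T, B3=F
Answer: B1=T, B1=F, B2=T, B3=F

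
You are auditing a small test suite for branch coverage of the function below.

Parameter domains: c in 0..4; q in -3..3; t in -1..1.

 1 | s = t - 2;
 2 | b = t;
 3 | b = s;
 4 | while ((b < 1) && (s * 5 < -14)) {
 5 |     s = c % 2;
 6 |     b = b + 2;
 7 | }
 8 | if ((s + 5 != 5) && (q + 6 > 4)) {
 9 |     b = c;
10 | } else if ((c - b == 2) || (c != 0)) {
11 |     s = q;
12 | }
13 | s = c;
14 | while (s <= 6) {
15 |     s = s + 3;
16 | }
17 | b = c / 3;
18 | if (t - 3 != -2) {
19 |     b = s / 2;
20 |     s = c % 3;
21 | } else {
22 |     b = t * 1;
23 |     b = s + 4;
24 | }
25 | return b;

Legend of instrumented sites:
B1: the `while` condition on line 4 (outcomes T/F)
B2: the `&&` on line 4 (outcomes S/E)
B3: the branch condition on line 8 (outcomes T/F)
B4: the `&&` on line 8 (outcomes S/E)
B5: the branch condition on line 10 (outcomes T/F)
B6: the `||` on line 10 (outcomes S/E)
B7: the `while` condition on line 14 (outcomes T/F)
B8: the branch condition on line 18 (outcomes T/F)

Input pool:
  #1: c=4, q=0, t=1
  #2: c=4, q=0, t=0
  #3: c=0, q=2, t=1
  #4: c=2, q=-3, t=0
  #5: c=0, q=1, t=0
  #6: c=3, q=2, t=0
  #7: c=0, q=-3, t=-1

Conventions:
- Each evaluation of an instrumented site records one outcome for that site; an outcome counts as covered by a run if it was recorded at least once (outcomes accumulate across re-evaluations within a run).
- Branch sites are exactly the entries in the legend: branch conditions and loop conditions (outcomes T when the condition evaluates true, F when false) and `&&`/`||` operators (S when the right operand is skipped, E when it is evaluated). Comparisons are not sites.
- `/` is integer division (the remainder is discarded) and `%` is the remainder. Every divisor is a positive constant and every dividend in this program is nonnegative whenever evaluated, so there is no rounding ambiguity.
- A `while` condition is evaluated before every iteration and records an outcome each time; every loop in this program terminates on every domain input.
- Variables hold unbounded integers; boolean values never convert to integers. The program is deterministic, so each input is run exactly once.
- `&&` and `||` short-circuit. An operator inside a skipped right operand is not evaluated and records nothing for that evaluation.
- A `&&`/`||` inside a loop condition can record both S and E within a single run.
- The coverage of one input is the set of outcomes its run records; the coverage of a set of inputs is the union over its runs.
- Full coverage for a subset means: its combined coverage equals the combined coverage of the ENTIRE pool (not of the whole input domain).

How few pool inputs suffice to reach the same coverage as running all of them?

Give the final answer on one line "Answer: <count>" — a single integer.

#1 (c=4, q=0, t=1) -> B2->E, B1->F, B4->E, B3->T, B7->T, B7->F, B8->F; covered: B1=F, B2=E, B3=T, B4=E, B7=T, B7=F, B8=F
#2 (c=4, q=0, t=0) -> B2->E, B1->F, B4->E, B3->T, B7->T, B7->F, B8->T; covered: B1=F, B2=E, B3=T, B4=E, B7=T, B7=F, B8=T
#3 (c=0, q=2, t=1) -> B2->E, B1->F, B4->E, B3->T, B7->T, B7->T, B7->T, B7->F, B8->F; covered: B1=F, B2=E, B3=T, B4=E, B7=T, B7=F, B8=F
#4 (c=2, q=-3, t=0) -> B2->E, B1->F, B4->E, B3->F, B6->E, B5->T, B7->T, B7->T, B7->F, B8->T; covered: B1=F, B2=E, B3=F, B4=E, B5=T, B6=E, B7=T, B7=F, B8=T
#5 (c=0, q=1, t=0) -> B2->E, B1->F, B4->E, B3->T, B7->T, B7->T, B7->T, B7->F, B8->T; covered: B1=F, B2=E, B3=T, B4=E, B7=T, B7=F, B8=T
#6 (c=3, q=2, t=0) -> B2->E, B1->F, B4->E, B3->T, B7->T, B7->T, B7->F, B8->T; covered: B1=F, B2=E, B3=T, B4=E, B7=T, B7=F, B8=T
#7 (c=0, q=-3, t=-1) -> B2->E, B1->T, B2->E, B1->F, B4->S, B3->F, B6->E, B5->F, B7->T, B7->T, B7->T, B7->F, B8->T; covered: B1=T, B1=F, B2=E, B3=F, B4=S, B5=F, B6=E, B7=T, B7=F, B8=T
pool-wide coverage (14 outcomes): B1=T, B1=F, B2=E, B3=T, B3=F, B4=S, B4=E, B5=T, B5=F, B6=E, B7=T, B7=F, B8=T, B8=F
size 1 is not enough: best union over all size-1 subsets is 10/14
size 2 is not enough: best union over all size-2 subsets is 13/14
the canonical winner is {1, 4, 7}: size 3, full 14-outcome coverage, earliest index list among size-3 covers

Answer: 3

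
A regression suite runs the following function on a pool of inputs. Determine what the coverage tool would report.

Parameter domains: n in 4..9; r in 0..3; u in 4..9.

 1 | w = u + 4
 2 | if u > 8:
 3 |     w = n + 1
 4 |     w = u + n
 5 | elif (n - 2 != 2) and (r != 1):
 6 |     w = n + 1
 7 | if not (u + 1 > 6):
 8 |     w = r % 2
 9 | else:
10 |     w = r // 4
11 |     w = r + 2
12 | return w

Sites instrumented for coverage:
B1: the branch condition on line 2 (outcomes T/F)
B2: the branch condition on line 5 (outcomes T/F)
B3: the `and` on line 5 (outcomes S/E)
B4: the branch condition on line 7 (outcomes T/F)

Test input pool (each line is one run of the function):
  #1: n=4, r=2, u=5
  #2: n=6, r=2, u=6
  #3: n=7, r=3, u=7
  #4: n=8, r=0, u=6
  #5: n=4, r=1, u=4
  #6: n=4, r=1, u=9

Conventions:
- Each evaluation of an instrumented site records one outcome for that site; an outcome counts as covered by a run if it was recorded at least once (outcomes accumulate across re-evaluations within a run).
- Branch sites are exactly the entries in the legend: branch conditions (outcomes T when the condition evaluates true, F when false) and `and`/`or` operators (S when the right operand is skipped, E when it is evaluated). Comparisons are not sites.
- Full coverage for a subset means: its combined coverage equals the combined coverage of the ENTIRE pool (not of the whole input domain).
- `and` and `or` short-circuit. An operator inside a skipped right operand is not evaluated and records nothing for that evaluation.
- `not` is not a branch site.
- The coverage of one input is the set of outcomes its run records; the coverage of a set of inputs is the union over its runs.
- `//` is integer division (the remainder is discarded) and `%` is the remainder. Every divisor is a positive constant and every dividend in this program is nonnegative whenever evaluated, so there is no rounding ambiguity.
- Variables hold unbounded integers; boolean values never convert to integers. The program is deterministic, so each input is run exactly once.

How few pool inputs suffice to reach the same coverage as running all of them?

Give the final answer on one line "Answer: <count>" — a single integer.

input #1 (n=4, r=2, u=5): covers B1=F, B2=F, B3=S, B4=T
input #2 (n=6, r=2, u=6): covers B1=F, B2=T, B3=E, B4=F
input #3 (n=7, r=3, u=7): covers B1=F, B2=T, B3=E, B4=F
input #4 (n=8, r=0, u=6): covers B1=F, B2=T, B3=E, B4=F
input #5 (n=4, r=1, u=4): covers B1=F, B2=F, B3=S, B4=T
input #6 (n=4, r=1, u=9): covers B1=T, B4=F
union over all inputs: B1=T, B1=F, B2=T, B2=F, B3=S, B3=E, B4=T, B4=F (8 outcomes)
every size-1 subset falls short of the 8 outcomes (best: 4/8)
every size-2 subset falls short of the 8 outcomes (best: 7/8)
inputs {1, 2, 6} (size 3) cover everything; no size-3 subset with a lexicographically smaller index list covers all 8

Answer: 3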